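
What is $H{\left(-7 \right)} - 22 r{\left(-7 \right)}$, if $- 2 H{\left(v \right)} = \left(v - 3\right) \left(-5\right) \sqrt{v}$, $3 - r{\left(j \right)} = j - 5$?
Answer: $-330 - 25 i \sqrt{7} \approx -330.0 - 66.144 i$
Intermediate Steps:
$r{\left(j \right)} = 8 - j$ ($r{\left(j \right)} = 3 - \left(j - 5\right) = 3 - \left(-5 + j\right) = 8 - j$)
$H{\left(v \right)} = - \frac{\sqrt{v} \left(15 - 5 v\right)}{2}$ ($H{\left(v \right)} = - \frac{\left(v - 3\right) \left(-5\right) \sqrt{v}}{2} = - \frac{\left(-3 + v\right) \left(-5\right) \sqrt{v}}{2} = - \frac{\left(15 - 5 v\right) \sqrt{v}}{2} = - \frac{\sqrt{v} \left(15 - 5 v\right)}{2}$)
$H{\left(-7 \right)} - 22 r{\left(-7 \right)} = \frac{5 \sqrt{-7} \left(-3 - 7\right)}{2} - 22 \left(8 - -7\right) = \frac{5}{2} i \sqrt{7} \left(-10\right) - 22 \left(8 + 7\right) = - 25 i \sqrt{7} - 330 = -330 - 25 i \sqrt{7}$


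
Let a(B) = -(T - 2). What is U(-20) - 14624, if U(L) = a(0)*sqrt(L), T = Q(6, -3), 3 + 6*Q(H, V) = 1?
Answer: -14624 + 14*I*sqrt(5)/3 ≈ -14624.0 + 10.435*I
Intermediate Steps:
Q(H, V) = -1/3 (Q(H, V) = -1/2 + (1/6)*1 = -1/2 + 1/6 = -1/3)
T = -1/3 ≈ -0.33333
a(B) = 7/3 (a(B) = -(-1/3 - 2) = -1*(-7/3) = 7/3)
U(L) = 7*sqrt(L)/3
U(-20) - 14624 = 7*sqrt(-20)/3 - 14624 = 7*(2*I*sqrt(5))/3 - 14624 = 14*I*sqrt(5)/3 - 14624 = -14624 + 14*I*sqrt(5)/3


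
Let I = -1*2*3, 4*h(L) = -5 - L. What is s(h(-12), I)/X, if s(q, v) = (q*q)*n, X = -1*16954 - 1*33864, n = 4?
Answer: -49/203272 ≈ -0.00024106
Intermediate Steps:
h(L) = -5/4 - L/4 (h(L) = (-5 - L)/4 = -5/4 - L/4)
I = -6 (I = -2*3 = -6)
X = -50818 (X = -16954 - 33864 = -50818)
s(q, v) = 4*q² (s(q, v) = (q*q)*4 = q²*4 = 4*q²)
s(h(-12), I)/X = (4*(-5/4 - ¼*(-12))²)/(-50818) = (4*(-5/4 + 3)²)*(-1/50818) = (4*(7/4)²)*(-1/50818) = (4*(49/16))*(-1/50818) = (49/4)*(-1/50818) = -49/203272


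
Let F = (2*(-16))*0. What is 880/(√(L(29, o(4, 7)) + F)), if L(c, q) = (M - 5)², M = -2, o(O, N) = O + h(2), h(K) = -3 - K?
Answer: 880/7 ≈ 125.71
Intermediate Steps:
o(O, N) = -5 + O (o(O, N) = O + (-3 - 1*2) = O + (-3 - 2) = O - 5 = -5 + O)
L(c, q) = 49 (L(c, q) = (-2 - 5)² = (-7)² = 49)
F = 0 (F = -32*0 = 0)
880/(√(L(29, o(4, 7)) + F)) = 880/(√(49 + 0)) = 880/(√49) = 880/7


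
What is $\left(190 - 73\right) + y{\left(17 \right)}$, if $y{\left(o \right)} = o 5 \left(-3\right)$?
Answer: $-138$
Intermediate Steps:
$y{\left(o \right)} = - 15 o$ ($y{\left(o \right)} = 5 o \left(-3\right) = - 15 o$)
$\left(190 - 73\right) + y{\left(17 \right)} = \left(190 - 73\right) - 255 = 117 - 255 = -138$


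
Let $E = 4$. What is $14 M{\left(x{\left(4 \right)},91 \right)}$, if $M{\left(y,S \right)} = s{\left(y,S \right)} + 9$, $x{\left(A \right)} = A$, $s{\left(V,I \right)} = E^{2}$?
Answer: $350$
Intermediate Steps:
$s{\left(V,I \right)} = 16$ ($s{\left(V,I \right)} = 4^{2} = 16$)
$M{\left(y,S \right)} = 25$ ($M{\left(y,S \right)} = 16 + 9 = 25$)
$14 M{\left(x{\left(4 \right)},91 \right)} = 14 \cdot 25 = 350$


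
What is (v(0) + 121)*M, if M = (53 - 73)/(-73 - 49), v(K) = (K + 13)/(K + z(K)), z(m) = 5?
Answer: 1236/61 ≈ 20.262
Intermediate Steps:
v(K) = (13 + K)/(5 + K) (v(K) = (K + 13)/(K + 5) = (13 + K)/(5 + K))
M = 10/61 (M = -20/(-122) = -20*(-1/122) = 10/61 ≈ 0.16393)
(v(0) + 121)*M = ((13 + 0)/(5 + 0) + 121)*(10/61) = (13/5 + 121)*(10/61) = (618/5)*(10/61) = 1236/61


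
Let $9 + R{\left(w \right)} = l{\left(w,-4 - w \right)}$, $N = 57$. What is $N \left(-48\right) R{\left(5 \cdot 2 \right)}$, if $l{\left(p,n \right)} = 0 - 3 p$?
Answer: $106704$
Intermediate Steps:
$l{\left(p,n \right)} = - 3 p$
$R{\left(w \right)} = -9 - 3 w$
$N \left(-48\right) R{\left(5 \cdot 2 \right)} = 57 \left(-48\right) \left(-9 - 3 \cdot 5 \cdot 2\right) = - 2736 \left(-9 - 30\right) = \left(-2736\right) \left(-39\right) = 106704$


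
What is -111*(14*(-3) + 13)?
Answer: 3219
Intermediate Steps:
-111*(14*(-3) + 13) = -111*(-42 + 13) = -111*(-29) = 3219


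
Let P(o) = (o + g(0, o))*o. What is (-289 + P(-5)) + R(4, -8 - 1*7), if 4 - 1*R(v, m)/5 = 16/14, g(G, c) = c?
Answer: -1573/7 ≈ -224.71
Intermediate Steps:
R(v, m) = 100/7 (R(v, m) = 20 - 80/14 = 20 - 5*8/7 = 20 - 40/7 = 100/7)
P(o) = 2*o² (P(o) = (o + o)*o = (2*o)*o = 2*o²)
(-289 + P(-5)) + R(4, -8 - 1*7) = (-289 + 2*(-5)²) + 100/7 = (-289 + 2*25) + 100/7 = (-289 + 50) + 100/7 = -239 + 100/7 = -1573/7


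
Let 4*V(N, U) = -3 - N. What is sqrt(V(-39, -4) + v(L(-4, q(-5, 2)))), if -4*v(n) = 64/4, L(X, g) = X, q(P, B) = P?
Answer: sqrt(5) ≈ 2.2361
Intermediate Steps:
V(N, U) = -3/4 - N/4 (V(N, U) = (-3 - N)/4 = -3/4 - N/4)
v(n) = -4 (v(n) = -16/4 = -1/4*16 = -4)
sqrt(V(-39, -4) + v(L(-4, q(-5, 2)))) = sqrt((-3/4 - 1/4*(-39)) - 4) = sqrt((-3/4 + 39/4) - 4) = sqrt(9 - 4) = sqrt(5)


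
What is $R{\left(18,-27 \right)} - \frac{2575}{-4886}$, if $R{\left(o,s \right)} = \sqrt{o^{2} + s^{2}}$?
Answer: $\frac{2575}{4886} + 9 \sqrt{13} \approx 32.977$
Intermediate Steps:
$R{\left(18,-27 \right)} - \frac{2575}{-4886} = \sqrt{18^{2} + \left(-27\right)^{2}} - \frac{2575}{-4886} = \sqrt{324 + 729} - 2575 \left(- \frac{1}{4886}\right) = \sqrt{1053} - - \frac{2575}{4886} = 9 \sqrt{13} + \frac{2575}{4886} = \frac{2575}{4886} + 9 \sqrt{13}$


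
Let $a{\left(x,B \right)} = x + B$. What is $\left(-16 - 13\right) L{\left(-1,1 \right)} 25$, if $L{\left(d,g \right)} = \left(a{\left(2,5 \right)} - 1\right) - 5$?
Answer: $-725$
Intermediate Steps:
$a{\left(x,B \right)} = B + x$
$L{\left(d,g \right)} = 1$ ($L{\left(d,g \right)} = \left(\left(5 + 2\right) - 1\right) - 5 = \left(7 - 1\right) - 5 = 6 - 5 = 1$)
$\left(-16 - 13\right) L{\left(-1,1 \right)} 25 = \left(-16 - 13\right) 1 \cdot 25 = \left(-29\right) 1 \cdot 25 = \left(-29\right) 25 = -725$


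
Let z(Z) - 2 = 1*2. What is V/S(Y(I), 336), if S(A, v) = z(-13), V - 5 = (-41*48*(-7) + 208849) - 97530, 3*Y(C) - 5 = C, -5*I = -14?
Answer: 31275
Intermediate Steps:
I = 14/5 (I = -⅕*(-14) = 14/5 ≈ 2.8000)
Y(C) = 5/3 + C/3
z(Z) = 4 (z(Z) = 2 + 1*2 = 2 + 2 = 4)
V = 125100 (V = 5 + ((-41*48*(-7) + 208849) - 97530) = 5 + ((-1968*(-7) + 208849) - 97530) = 5 + ((13776 + 208849) - 97530) = 5 + (222625 - 97530) = 5 + 125095 = 125100)
S(A, v) = 4
V/S(Y(I), 336) = 125100/4 = 125100*(¼) = 31275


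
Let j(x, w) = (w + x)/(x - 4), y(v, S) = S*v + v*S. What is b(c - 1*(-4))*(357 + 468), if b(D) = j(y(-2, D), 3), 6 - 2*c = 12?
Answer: 825/8 ≈ 103.13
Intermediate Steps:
c = -3 (c = 3 - ½*12 = 3 - 6 = -3)
y(v, S) = 2*S*v (y(v, S) = S*v + S*v = 2*S*v)
j(x, w) = (w + x)/(-4 + x)
b(D) = (3 - 4*D)/(-4 - 4*D) (b(D) = (3 + 2*D*(-2))/(-4 + 2*D*(-2)) = (3 - 4*D)/(-4 - 4*D))
b(c - 1*(-4))*(357 + 468) = ((-¾ + (-3 - 1*(-4)))/(1 + (-3 - 1*(-4))))*(357 + 468) = ((-¾ + (-3 + 4))/(1 + (-3 + 4)))*825 = ((-¾ + 1)/(1 + 1))*825 = ((¼)/2)*825 = ((½)*(¼))*825 = (⅛)*825 = 825/8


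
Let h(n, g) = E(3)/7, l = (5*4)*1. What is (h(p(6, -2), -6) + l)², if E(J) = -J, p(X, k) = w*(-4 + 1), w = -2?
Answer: 18769/49 ≈ 383.04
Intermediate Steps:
p(X, k) = 6 (p(X, k) = -2*(-4 + 1) = -2*(-3) = 6)
l = 20 (l = 20*1 = 20)
h(n, g) = -3/7 (h(n, g) = -1*3/7 = -3*⅐ = -3/7)
(h(p(6, -2), -6) + l)² = (-3/7 + 20)² = (137/7)² = 18769/49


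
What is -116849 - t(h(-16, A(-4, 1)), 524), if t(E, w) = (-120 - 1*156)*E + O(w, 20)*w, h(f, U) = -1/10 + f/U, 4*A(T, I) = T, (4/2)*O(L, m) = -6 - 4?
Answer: -549203/5 ≈ -1.0984e+5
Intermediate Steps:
O(L, m) = -5 (O(L, m) = (-6 - 4)/2 = (½)*(-10) = -5)
A(T, I) = T/4
h(f, U) = -⅒ + f/U (h(f, U) = -1*⅒ + f/U = -⅒ + f/U)
t(E, w) = -276*E - 5*w (t(E, w) = (-120 - 1*156)*E - 5*w = (-120 - 156)*E - 5*w = -276*E - 5*w)
-116849 - t(h(-16, A(-4, 1)), 524) = -116849 - (-276*(-16 - (-4)/40)/((¼)*(-4)) - 5*524) = -116849 - (-276*(-16 - ⅒*(-1))/(-1) - 2620) = -116849 - (-(-276)*(-16 + ⅒) - 2620) = -116849 - (-(-276)*(-159)/10 - 2620) = -116849 - (-276*159/10 - 2620) = -116849 - (-21942/5 - 2620) = -116849 - 1*(-35042/5) = -116849 + 35042/5 = -549203/5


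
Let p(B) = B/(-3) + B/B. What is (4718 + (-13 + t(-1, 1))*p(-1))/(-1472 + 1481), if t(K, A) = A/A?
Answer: 4702/9 ≈ 522.44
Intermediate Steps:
p(B) = 1 - B/3 (p(B) = B*(-⅓) + 1 = -B/3 + 1 = 1 - B/3)
t(K, A) = 1
(4718 + (-13 + t(-1, 1))*p(-1))/(-1472 + 1481) = (4718 + (-13 + 1)*(1 - ⅓*(-1)))/(-1472 + 1481) = (4718 - 12*(1 + ⅓))/9 = (4718 - 12*4/3)*(⅑) = (4718 - 16)*(⅑) = 4702*(⅑) = 4702/9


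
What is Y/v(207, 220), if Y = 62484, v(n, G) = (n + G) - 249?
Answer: 31242/89 ≈ 351.03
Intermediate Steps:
v(n, G) = -249 + G + n (v(n, G) = (G + n) - 249 = -249 + G + n)
Y/v(207, 220) = 62484/(-249 + 220 + 207) = 62484/178 = 62484*(1/178) = 31242/89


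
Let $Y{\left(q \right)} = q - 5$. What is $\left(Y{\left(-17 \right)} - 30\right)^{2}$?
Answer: $2704$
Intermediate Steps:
$Y{\left(q \right)} = -5 + q$ ($Y{\left(q \right)} = q - 5 = -5 + q$)
$\left(Y{\left(-17 \right)} - 30\right)^{2} = \left(\left(-5 - 17\right) - 30\right)^{2} = \left(-22 - 30\right)^{2} = \left(-52\right)^{2} = 2704$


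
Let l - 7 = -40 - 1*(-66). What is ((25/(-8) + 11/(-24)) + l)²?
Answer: 124609/144 ≈ 865.34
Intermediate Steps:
l = 33 (l = 7 + (-40 - 1*(-66)) = 7 + (-40 + 66) = 7 + 26 = 33)
((25/(-8) + 11/(-24)) + l)² = ((25/(-8) + 11/(-24)) + 33)² = ((25*(-⅛) + 11*(-1/24)) + 33)² = ((-25/8 - 11/24) + 33)² = (-43/12 + 33)² = (353/12)² = 124609/144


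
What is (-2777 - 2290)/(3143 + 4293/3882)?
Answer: -6556698/4068473 ≈ -1.6116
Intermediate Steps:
(-2777 - 2290)/(3143 + 4293/3882) = -5067/(3143 + 4293*(1/3882)) = -5067/(3143 + 1431/1294) = -5067/4068473/1294 = -5067*1294/4068473 = -6556698/4068473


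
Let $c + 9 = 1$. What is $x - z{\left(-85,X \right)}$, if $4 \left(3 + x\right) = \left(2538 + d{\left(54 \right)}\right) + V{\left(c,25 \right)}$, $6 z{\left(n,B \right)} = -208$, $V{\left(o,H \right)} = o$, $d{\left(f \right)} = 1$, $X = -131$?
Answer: $\frac{7973}{12} \approx 664.42$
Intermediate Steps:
$c = -8$ ($c = -9 + 1 = -8$)
$z{\left(n,B \right)} = - \frac{104}{3}$ ($z{\left(n,B \right)} = \frac{1}{6} \left(-208\right) = - \frac{104}{3}$)
$x = \frac{2519}{4}$ ($x = -3 + \frac{\left(2538 + 1\right) - 8}{4} = -3 + \frac{2539 - 8}{4} = -3 + \frac{1}{4} \cdot 2531 = -3 + \frac{2531}{4} = \frac{2519}{4} \approx 629.75$)
$x - z{\left(-85,X \right)} = \frac{2519}{4} - - \frac{104}{3} = \frac{2519}{4} + \frac{104}{3} = \frac{7973}{12}$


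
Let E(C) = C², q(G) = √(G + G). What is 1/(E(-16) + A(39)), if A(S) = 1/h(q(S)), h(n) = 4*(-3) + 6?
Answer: 6/1535 ≈ 0.0039088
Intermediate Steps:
q(G) = √2*√G (q(G) = √(2*G) = √2*√G)
h(n) = -6 (h(n) = -12 + 6 = -6)
A(S) = -⅙ (A(S) = 1/(-6) = -⅙)
1/(E(-16) + A(39)) = 1/((-16)² - ⅙) = 1/(256 - ⅙) = 1/(1535/6) = 6/1535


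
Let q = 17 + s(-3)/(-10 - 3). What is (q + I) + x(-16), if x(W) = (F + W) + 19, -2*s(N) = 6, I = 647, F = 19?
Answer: 8921/13 ≈ 686.23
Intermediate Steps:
s(N) = -3 (s(N) = -½*6 = -3)
x(W) = 38 + W (x(W) = (19 + W) + 19 = 38 + W)
q = 224/13 (q = 17 - 3/(-10 - 3) = 17 - 3/(-13) = 17 - 1/13*(-3) = 17 + 3/13 = 224/13 ≈ 17.231)
(q + I) + x(-16) = (224/13 + 647) + (38 - 16) = 8635/13 + 22 = 8921/13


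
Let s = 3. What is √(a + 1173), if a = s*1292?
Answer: 3*√561 ≈ 71.056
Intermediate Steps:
a = 3876 (a = 3*1292 = 3876)
√(a + 1173) = √(3876 + 1173) = √5049 = 3*√561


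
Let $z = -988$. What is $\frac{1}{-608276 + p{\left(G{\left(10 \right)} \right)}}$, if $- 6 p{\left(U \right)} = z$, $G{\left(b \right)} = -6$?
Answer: $- \frac{3}{1824334} \approx -1.6444 \cdot 10^{-6}$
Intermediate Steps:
$p{\left(U \right)} = \frac{494}{3}$ ($p{\left(U \right)} = \left(- \frac{1}{6}\right) \left(-988\right) = \frac{494}{3}$)
$\frac{1}{-608276 + p{\left(G{\left(10 \right)} \right)}} = \frac{1}{-608276 + \frac{494}{3}} = \frac{1}{- \frac{1824334}{3}} = - \frac{3}{1824334}$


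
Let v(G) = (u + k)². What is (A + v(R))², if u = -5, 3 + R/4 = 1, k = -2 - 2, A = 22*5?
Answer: 36481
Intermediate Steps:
A = 110
k = -4
R = -8 (R = -12 + 4*1 = -12 + 4 = -8)
v(G) = 81 (v(G) = (-5 - 4)² = (-9)² = 81)
(A + v(R))² = (110 + 81)² = 191² = 36481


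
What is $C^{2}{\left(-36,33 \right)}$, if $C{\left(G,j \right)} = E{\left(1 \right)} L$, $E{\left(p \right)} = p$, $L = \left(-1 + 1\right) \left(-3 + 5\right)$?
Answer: $0$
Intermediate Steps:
$L = 0$ ($L = 0 \cdot 2 = 0$)
$C{\left(G,j \right)} = 0$ ($C{\left(G,j \right)} = 1 \cdot 0 = 0$)
$C^{2}{\left(-36,33 \right)} = 0^{2} = 0$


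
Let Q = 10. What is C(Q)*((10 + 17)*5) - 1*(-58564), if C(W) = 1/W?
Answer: 117155/2 ≈ 58578.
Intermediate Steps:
C(Q)*((10 + 17)*5) - 1*(-58564) = ((10 + 17)*5)/10 - 1*(-58564) = (27*5)/10 + 58564 = (⅒)*135 + 58564 = 27/2 + 58564 = 117155/2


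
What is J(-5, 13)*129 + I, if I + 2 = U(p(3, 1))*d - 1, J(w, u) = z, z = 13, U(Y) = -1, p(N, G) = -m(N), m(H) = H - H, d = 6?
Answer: 1668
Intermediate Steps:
m(H) = 0
p(N, G) = 0 (p(N, G) = -1*0 = 0)
J(w, u) = 13
I = -9 (I = -2 + (-1*6 - 1) = -2 + (-6 - 1) = -2 - 7 = -9)
J(-5, 13)*129 + I = 13*129 - 9 = 1677 - 9 = 1668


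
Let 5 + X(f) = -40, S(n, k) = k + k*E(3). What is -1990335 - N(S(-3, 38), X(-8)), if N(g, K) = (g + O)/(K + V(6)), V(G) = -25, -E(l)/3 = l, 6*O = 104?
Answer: -41797121/21 ≈ -1.9903e+6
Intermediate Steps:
O = 52/3 (O = (⅙)*104 = 52/3 ≈ 17.333)
E(l) = -3*l
S(n, k) = -8*k (S(n, k) = k + k*(-3*3) = k + k*(-9) = k - 9*k = -8*k)
X(f) = -45 (X(f) = -5 - 40 = -45)
N(g, K) = (52/3 + g)/(-25 + K) (N(g, K) = (g + 52/3)/(K - 25) = (52/3 + g)/(-25 + K))
-1990335 - N(S(-3, 38), X(-8)) = -1990335 - (52/3 - 8*38)/(-25 - 45) = -1990335 - (52/3 - 304)/(-70) = -1990335 - (-1)*(-860)/(70*3) = -1990335 - 1*86/21 = -1990335 - 86/21 = -41797121/21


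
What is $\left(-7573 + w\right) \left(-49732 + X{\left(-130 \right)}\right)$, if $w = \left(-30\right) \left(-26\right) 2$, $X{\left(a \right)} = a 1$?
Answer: $299820206$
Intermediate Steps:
$X{\left(a \right)} = a$
$w = 1560$ ($w = 780 \cdot 2 = 1560$)
$\left(-7573 + w\right) \left(-49732 + X{\left(-130 \right)}\right) = \left(-7573 + 1560\right) \left(-49732 - 130\right) = \left(-6013\right) \left(-49862\right) = 299820206$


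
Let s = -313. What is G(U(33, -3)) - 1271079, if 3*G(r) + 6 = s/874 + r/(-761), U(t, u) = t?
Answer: -2536241571737/1995342 ≈ -1.2711e+6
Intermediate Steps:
G(r) = -5557/2622 - r/2283 (G(r) = -2 + (-313/874 + r/(-761))/3 = -2 + (-313*1/874 + r*(-1/761))/3 = -2 + (-313/874 - r/761)/3 = -2 + (-313/2622 - r/2283) = -5557/2622 - r/2283)
G(U(33, -3)) - 1271079 = (-5557/2622 - 1/2283*33) - 1271079 = (-5557/2622 - 11/761) - 1271079 = -4257719/1995342 - 1271079 = -2536241571737/1995342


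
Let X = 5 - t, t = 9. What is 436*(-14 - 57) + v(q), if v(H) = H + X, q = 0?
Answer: -30960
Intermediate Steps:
X = -4 (X = 5 - 1*9 = 5 - 9 = -4)
v(H) = -4 + H (v(H) = H - 4 = -4 + H)
436*(-14 - 57) + v(q) = 436*(-14 - 57) + (-4 + 0) = 436*(-71) - 4 = -30956 - 4 = -30960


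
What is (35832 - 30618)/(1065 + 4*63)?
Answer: 1738/439 ≈ 3.9590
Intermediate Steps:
(35832 - 30618)/(1065 + 4*63) = 5214/(1065 + 252) = 5214/1317 = 5214*(1/1317) = 1738/439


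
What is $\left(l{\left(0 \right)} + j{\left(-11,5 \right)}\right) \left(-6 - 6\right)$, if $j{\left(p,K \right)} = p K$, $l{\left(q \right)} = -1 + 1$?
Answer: $660$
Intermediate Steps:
$l{\left(q \right)} = 0$
$j{\left(p,K \right)} = K p$
$\left(l{\left(0 \right)} + j{\left(-11,5 \right)}\right) \left(-6 - 6\right) = \left(0 + 5 \left(-11\right)\right) \left(-6 - 6\right) = \left(0 - 55\right) \left(-12\right) = \left(-55\right) \left(-12\right) = 660$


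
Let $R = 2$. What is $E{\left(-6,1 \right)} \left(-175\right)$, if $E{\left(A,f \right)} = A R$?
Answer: $2100$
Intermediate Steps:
$E{\left(A,f \right)} = 2 A$ ($E{\left(A,f \right)} = A 2 = 2 A$)
$E{\left(-6,1 \right)} \left(-175\right) = 2 \left(-6\right) \left(-175\right) = \left(-12\right) \left(-175\right) = 2100$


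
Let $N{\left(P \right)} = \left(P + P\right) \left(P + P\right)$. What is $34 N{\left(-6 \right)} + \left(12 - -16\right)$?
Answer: $4924$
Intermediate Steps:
$N{\left(P \right)} = 4 P^{2}$ ($N{\left(P \right)} = 2 P 2 P = 4 P^{2}$)
$34 N{\left(-6 \right)} + \left(12 - -16\right) = 34 \cdot 4 \left(-6\right)^{2} + \left(12 - -16\right) = 34 \cdot 4 \cdot 36 + \left(12 + 16\right) = 34 \cdot 144 + 28 = 4896 + 28 = 4924$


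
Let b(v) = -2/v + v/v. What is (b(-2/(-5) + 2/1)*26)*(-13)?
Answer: -169/3 ≈ -56.333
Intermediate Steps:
b(v) = 1 - 2/v (b(v) = -2/v + 1 = 1 - 2/v)
(b(-2/(-5) + 2/1)*26)*(-13) = (((-2 + (-2/(-5) + 2/1))/(-2/(-5) + 2/1))*26)*(-13) = (((-2 + (-2*(-1/5) + 2*1))/(-2*(-1/5) + 2*1))*26)*(-13) = (((-2 + (2/5 + 2))/(2/5 + 2))*26)*(-13) = (((-2 + 12/5)/(12/5))*26)*(-13) = (((5/12)*(2/5))*26)*(-13) = ((1/6)*26)*(-13) = (13/3)*(-13) = -169/3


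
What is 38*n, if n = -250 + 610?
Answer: 13680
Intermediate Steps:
n = 360
38*n = 38*360 = 13680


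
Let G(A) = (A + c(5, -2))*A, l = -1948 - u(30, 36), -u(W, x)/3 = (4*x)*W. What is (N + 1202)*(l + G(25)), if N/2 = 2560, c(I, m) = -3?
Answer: 73094964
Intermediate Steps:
u(W, x) = -12*W*x (u(W, x) = -3*4*x*W = -12*W*x)
l = 11012 (l = -1948 - (-12)*30*36 = -1948 - 1*(-12960) = -1948 + 12960 = 11012)
N = 5120 (N = 2*2560 = 5120)
G(A) = A*(-3 + A) (G(A) = (A - 3)*A = (-3 + A)*A = A*(-3 + A))
(N + 1202)*(l + G(25)) = (5120 + 1202)*(11012 + 25*(-3 + 25)) = 6322*(11012 + 25*22) = 6322*(11012 + 550) = 6322*11562 = 73094964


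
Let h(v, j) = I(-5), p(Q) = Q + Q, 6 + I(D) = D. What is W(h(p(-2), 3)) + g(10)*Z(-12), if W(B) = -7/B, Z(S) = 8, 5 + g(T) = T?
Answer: 447/11 ≈ 40.636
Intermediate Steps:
I(D) = -6 + D
g(T) = -5 + T
p(Q) = 2*Q
h(v, j) = -11 (h(v, j) = -6 - 5 = -11)
W(h(p(-2), 3)) + g(10)*Z(-12) = -7/(-11) + (-5 + 10)*8 = -7*(-1/11) + 5*8 = 7/11 + 40 = 447/11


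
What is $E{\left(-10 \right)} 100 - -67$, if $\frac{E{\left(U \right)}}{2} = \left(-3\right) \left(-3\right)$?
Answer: $1867$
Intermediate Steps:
$E{\left(U \right)} = 18$ ($E{\left(U \right)} = 2 \left(\left(-3\right) \left(-3\right)\right) = 2 \cdot 9 = 18$)
$E{\left(-10 \right)} 100 - -67 = 18 \cdot 100 - -67 = 1800 + 67 = 1867$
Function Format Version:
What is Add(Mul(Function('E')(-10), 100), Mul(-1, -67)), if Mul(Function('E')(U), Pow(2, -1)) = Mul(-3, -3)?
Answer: 1867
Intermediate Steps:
Function('E')(U) = 18 (Function('E')(U) = Mul(2, Mul(-3, -3)) = Mul(2, 9) = 18)
Add(Mul(Function('E')(-10), 100), Mul(-1, -67)) = Add(Mul(18, 100), Mul(-1, -67)) = Add(1800, 67) = 1867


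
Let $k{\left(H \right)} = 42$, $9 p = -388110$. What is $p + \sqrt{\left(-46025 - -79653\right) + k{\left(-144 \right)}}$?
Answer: $- \frac{129370}{3} + \sqrt{33670} \approx -42940.0$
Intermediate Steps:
$p = - \frac{129370}{3}$ ($p = \frac{1}{9} \left(-388110\right) = - \frac{129370}{3} \approx -43123.0$)
$p + \sqrt{\left(-46025 - -79653\right) + k{\left(-144 \right)}} = - \frac{129370}{3} + \sqrt{\left(-46025 - -79653\right) + 42} = - \frac{129370}{3} + \sqrt{\left(-46025 + 79653\right) + 42} = - \frac{129370}{3} + \sqrt{33628 + 42} = - \frac{129370}{3} + \sqrt{33670}$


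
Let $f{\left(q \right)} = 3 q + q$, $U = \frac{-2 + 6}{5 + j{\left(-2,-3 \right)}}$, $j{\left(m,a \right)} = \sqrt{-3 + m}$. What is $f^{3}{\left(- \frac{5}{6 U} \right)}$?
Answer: $- \frac{3125}{108} - \frac{4375 i \sqrt{5}}{108} \approx -28.935 - 90.581 i$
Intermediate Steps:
$U = \frac{4}{5 + i \sqrt{5}}$ ($U = \frac{-2 + 6}{5 + \sqrt{-3 - 2}} = \frac{4}{5 + \sqrt{-5}} = \frac{4}{5 + i \sqrt{5}} \approx 0.66667 - 0.29814 i$)
$f{\left(q \right)} = 4 q$
$f^{3}{\left(- \frac{5}{6 U} \right)} = \left(4 \left(- \frac{5}{6 \left(\frac{2}{3} - \frac{2 i \sqrt{5}}{15}\right)}\right)\right)^{3} = \left(4 \left(- \frac{5}{4 - \frac{4 i \sqrt{5}}{5}}\right)\right)^{3} = \left(- \frac{20}{4 - \frac{4 i \sqrt{5}}{5}}\right)^{3} = - \frac{8000}{\left(4 - \frac{4 i \sqrt{5}}{5}\right)^{3}}$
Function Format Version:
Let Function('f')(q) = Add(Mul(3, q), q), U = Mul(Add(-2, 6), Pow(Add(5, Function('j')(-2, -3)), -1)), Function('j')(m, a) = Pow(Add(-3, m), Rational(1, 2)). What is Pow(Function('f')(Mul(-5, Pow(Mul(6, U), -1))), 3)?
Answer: Add(Rational(-3125, 108), Mul(Rational(-4375, 108), I, Pow(5, Rational(1, 2)))) ≈ Add(-28.935, Mul(-90.581, I))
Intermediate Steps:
U = Mul(4, Pow(Add(5, Mul(I, Pow(5, Rational(1, 2)))), -1)) (U = Mul(Add(-2, 6), Pow(Add(5, Pow(Add(-3, -2), Rational(1, 2))), -1)) = Mul(4, Pow(Add(5, Pow(-5, Rational(1, 2))), -1)) = Mul(4, Pow(Add(5, Mul(I, Pow(5, Rational(1, 2)))), -1)) ≈ Add(0.66667, Mul(-0.29814, I)))
Function('f')(q) = Mul(4, q)
Pow(Function('f')(Mul(-5, Pow(Mul(6, U), -1))), 3) = Pow(Mul(4, Mul(-5, Pow(Mul(6, Add(Rational(2, 3), Mul(Rational(-2, 15), I, Pow(5, Rational(1, 2))))), -1))), 3) = Pow(Mul(4, Mul(-5, Pow(Add(4, Mul(Rational(-4, 5), I, Pow(5, Rational(1, 2)))), -1))), 3) = Pow(Mul(-20, Pow(Add(4, Mul(Rational(-4, 5), I, Pow(5, Rational(1, 2)))), -1)), 3) = Mul(-8000, Pow(Add(4, Mul(Rational(-4, 5), I, Pow(5, Rational(1, 2)))), -3))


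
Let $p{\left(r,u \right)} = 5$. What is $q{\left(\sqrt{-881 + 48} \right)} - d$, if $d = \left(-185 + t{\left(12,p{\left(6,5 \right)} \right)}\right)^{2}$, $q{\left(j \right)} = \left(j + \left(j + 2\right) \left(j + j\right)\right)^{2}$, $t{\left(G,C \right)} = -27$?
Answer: $2709787 - 116620 i \sqrt{17} \approx 2.7098 \cdot 10^{6} - 4.8084 \cdot 10^{5} i$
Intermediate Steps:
$q{\left(j \right)} = \left(j + 2 j \left(2 + j\right)\right)^{2}$ ($q{\left(j \right)} = \left(j + \left(2 + j\right) 2 j\right)^{2} = \left(j + 2 j \left(2 + j\right)\right)^{2}$)
$d = 44944$ ($d = \left(-185 - 27\right)^{2} = \left(-212\right)^{2} = 44944$)
$q{\left(\sqrt{-881 + 48} \right)} - d = \left(\sqrt{-881 + 48}\right)^{2} \left(5 + 2 \sqrt{-881 + 48}\right)^{2} - 44944 = \left(\sqrt{-833}\right)^{2} \left(5 + 2 \sqrt{-833}\right)^{2} - 44944 = \left(7 i \sqrt{17}\right)^{2} \left(5 + 2 \cdot 7 i \sqrt{17}\right)^{2} - 44944 = - 833 \left(5 + 14 i \sqrt{17}\right)^{2} - 44944 = -44944 - 833 \left(5 + 14 i \sqrt{17}\right)^{2}$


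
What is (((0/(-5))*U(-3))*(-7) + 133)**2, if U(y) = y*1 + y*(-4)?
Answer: 17689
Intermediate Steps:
U(y) = -3*y (U(y) = y - 4*y = -3*y)
(((0/(-5))*U(-3))*(-7) + 133)**2 = (((0/(-5))*(-3*(-3)))*(-7) + 133)**2 = (((0*(-1/5))*9)*(-7) + 133)**2 = ((0*9)*(-7) + 133)**2 = (0*(-7) + 133)**2 = (0 + 133)**2 = 133**2 = 17689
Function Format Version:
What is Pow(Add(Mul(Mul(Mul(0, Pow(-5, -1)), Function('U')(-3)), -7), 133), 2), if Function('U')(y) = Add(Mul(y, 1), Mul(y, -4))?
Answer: 17689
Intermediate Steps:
Function('U')(y) = Mul(-3, y) (Function('U')(y) = Add(y, Mul(-4, y)) = Mul(-3, y))
Pow(Add(Mul(Mul(Mul(0, Pow(-5, -1)), Function('U')(-3)), -7), 133), 2) = Pow(Add(Mul(Mul(Mul(0, Pow(-5, -1)), Mul(-3, -3)), -7), 133), 2) = Pow(Add(Mul(Mul(Mul(0, Rational(-1, 5)), 9), -7), 133), 2) = Pow(Add(Mul(Mul(0, 9), -7), 133), 2) = Pow(Add(Mul(0, -7), 133), 2) = Pow(Add(0, 133), 2) = Pow(133, 2) = 17689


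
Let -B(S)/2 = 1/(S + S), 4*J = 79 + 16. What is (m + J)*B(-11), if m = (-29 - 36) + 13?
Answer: -113/44 ≈ -2.5682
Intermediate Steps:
J = 95/4 (J = (79 + 16)/4 = (¼)*95 = 95/4 ≈ 23.750)
B(S) = -1/S (B(S) = -2/(S + S) = -2*1/(2*S) = -1/S)
m = -52 (m = -65 + 13 = -52)
(m + J)*B(-11) = (-52 + 95/4)*(-1/(-11)) = -(-113)*(-1)/(4*11) = -113/4*1/11 = -113/44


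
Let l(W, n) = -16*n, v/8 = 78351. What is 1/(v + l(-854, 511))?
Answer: 1/618632 ≈ 1.6165e-6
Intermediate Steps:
v = 626808 (v = 8*78351 = 626808)
1/(v + l(-854, 511)) = 1/(626808 - 16*511) = 1/(626808 - 8176) = 1/618632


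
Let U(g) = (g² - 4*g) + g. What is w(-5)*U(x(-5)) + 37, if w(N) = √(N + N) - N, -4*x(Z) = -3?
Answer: 457/16 - 27*I*√10/16 ≈ 28.563 - 5.3363*I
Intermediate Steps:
x(Z) = ¾ (x(Z) = -¼*(-3) = ¾)
w(N) = -N + √2*√N (w(N) = √(2*N) - N = √2*√N - N = -N + √2*√N)
U(g) = g² - 3*g
w(-5)*U(x(-5)) + 37 = (-1*(-5) + √2*√(-5))*(3*(-3 + ¾)/4) + 37 = (5 + √2*(I*√5))*((¾)*(-9/4)) + 37 = (5 + I*√10)*(-27/16) + 37 = (-135/16 - 27*I*√10/16) + 37 = 457/16 - 27*I*√10/16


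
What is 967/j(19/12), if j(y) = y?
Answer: 11604/19 ≈ 610.74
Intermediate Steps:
967/j(19/12) = 967/((19/12)) = 967/((19*(1/12))) = 967/(19/12) = 967*(12/19) = 11604/19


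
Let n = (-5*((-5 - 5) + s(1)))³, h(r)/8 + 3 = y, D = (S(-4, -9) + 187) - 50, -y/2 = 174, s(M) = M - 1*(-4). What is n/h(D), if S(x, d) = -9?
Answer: -15625/2808 ≈ -5.5645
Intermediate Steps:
s(M) = 4 + M (s(M) = M + 4 = 4 + M)
y = -348 (y = -2*174 = -348)
D = 128 (D = (-9 + 187) - 50 = 178 - 50 = 128)
h(r) = -2808 (h(r) = -24 + 8*(-348) = -24 - 2784 = -2808)
n = 15625 (n = (-5*((-5 - 5) + (4 + 1)))³ = (-5*(-10 + 5))³ = (-5*(-5))³ = 25³ = 15625)
n/h(D) = 15625/(-2808) = 15625*(-1/2808) = -15625/2808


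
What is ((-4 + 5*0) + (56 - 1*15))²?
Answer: 1369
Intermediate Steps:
((-4 + 5*0) + (56 - 1*15))² = ((-4 + 0) + (56 - 15))² = (-4 + 41)² = 37² = 1369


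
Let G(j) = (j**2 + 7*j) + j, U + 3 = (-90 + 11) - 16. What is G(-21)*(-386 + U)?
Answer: -132132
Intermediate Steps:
U = -98 (U = -3 + ((-90 + 11) - 16) = -3 + (-79 - 16) = -3 - 95 = -98)
G(j) = j**2 + 8*j
G(-21)*(-386 + U) = (-21*(8 - 21))*(-386 - 98) = -21*(-13)*(-484) = 273*(-484) = -132132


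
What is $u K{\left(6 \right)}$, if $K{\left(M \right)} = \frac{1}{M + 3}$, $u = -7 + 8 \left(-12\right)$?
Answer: $- \frac{103}{9} \approx -11.444$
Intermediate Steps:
$u = -103$ ($u = -7 - 96 = -103$)
$K{\left(M \right)} = \frac{1}{3 + M}$
$u K{\left(6 \right)} = - \frac{103}{3 + 6} = - \frac{103}{9}$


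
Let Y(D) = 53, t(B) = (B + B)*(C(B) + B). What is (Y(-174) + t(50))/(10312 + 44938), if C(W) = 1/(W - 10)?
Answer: 10111/110500 ≈ 0.091502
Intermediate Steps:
C(W) = 1/(-10 + W)
t(B) = 2*B*(B + 1/(-10 + B)) (t(B) = (B + B)*(1/(-10 + B) + B) = (2*B)*(B + 1/(-10 + B)) = 2*B*(B + 1/(-10 + B)))
(Y(-174) + t(50))/(10312 + 44938) = (53 + 2*50*(1 + 50*(-10 + 50))/(-10 + 50))/(10312 + 44938) = (53 + 2*50*(1 + 50*40)/40)/55250 = (53 + 2*50*(1/40)*(1 + 2000))*(1/55250) = (53 + 2*50*(1/40)*2001)*(1/55250) = (53 + 10005/2)*(1/55250) = (10111/2)*(1/55250) = 10111/110500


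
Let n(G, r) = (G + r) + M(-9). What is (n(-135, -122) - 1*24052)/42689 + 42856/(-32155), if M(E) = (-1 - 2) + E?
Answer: -2611521539/1372664795 ≈ -1.9025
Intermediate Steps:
M(E) = -3 + E
n(G, r) = -12 + G + r (n(G, r) = (G + r) + (-3 - 9) = (G + r) - 12 = -12 + G + r)
(n(-135, -122) - 1*24052)/42689 + 42856/(-32155) = ((-12 - 135 - 122) - 1*24052)/42689 + 42856/(-32155) = (-269 - 24052)*(1/42689) + 42856*(-1/32155) = -24321*1/42689 - 42856/32155 = -24321/42689 - 42856/32155 = -2611521539/1372664795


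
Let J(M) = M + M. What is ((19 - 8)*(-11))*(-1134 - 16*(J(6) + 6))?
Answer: 172062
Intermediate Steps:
J(M) = 2*M
((19 - 8)*(-11))*(-1134 - 16*(J(6) + 6)) = ((19 - 8)*(-11))*(-1134 - 16*(2*6 + 6)) = (11*(-11))*(-1134 - 16*(12 + 6)) = -121*(-1134 - 16*18) = -121*(-1134 - 288) = -121*(-1422) = 172062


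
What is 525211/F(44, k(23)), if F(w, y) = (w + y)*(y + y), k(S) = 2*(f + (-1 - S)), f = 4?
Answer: -525211/320 ≈ -1641.3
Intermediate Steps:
k(S) = 6 - 2*S (k(S) = 2*(4 + (-1 - S)) = 2*(3 - S) = 6 - 2*S)
F(w, y) = 2*y*(w + y) (F(w, y) = (w + y)*(2*y) = 2*y*(w + y))
525211/F(44, k(23)) = 525211/((2*(6 - 2*23)*(44 + (6 - 2*23)))) = 525211/((2*(6 - 46)*(44 + (6 - 46)))) = 525211/((2*(-40)*(44 - 40))) = 525211/((2*(-40)*4)) = 525211/(-320) = 525211*(-1/320) = -525211/320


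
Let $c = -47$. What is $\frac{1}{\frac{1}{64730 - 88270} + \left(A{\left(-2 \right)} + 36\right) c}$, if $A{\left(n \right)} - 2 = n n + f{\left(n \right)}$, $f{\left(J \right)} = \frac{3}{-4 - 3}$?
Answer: $- \frac{164780}{321956587} \approx -0.00051181$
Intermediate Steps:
$f{\left(J \right)} = - \frac{3}{7}$ ($f{\left(J \right)} = \frac{3}{-7} = 3 \left(- \frac{1}{7}\right) = - \frac{3}{7}$)
$A{\left(n \right)} = \frac{11}{7} + n^{2}$ ($A{\left(n \right)} = 2 + \left(n n - \frac{3}{7}\right) = 2 + \left(n^{2} - \frac{3}{7}\right) = 2 + \left(- \frac{3}{7} + n^{2}\right) = \frac{11}{7} + n^{2}$)
$\frac{1}{\frac{1}{64730 - 88270} + \left(A{\left(-2 \right)} + 36\right) c} = \frac{1}{\frac{1}{64730 - 88270} + \left(\left(\frac{11}{7} + \left(-2\right)^{2}\right) + 36\right) \left(-47\right)} = \frac{1}{\frac{1}{-23540} + \left(\left(\frac{11}{7} + 4\right) + 36\right) \left(-47\right)} = \frac{1}{- \frac{1}{23540} + \left(\frac{39}{7} + 36\right) \left(-47\right)} = \frac{1}{- \frac{1}{23540} + \frac{291}{7} \left(-47\right)} = \frac{1}{- \frac{1}{23540} - \frac{13677}{7}} = \frac{1}{- \frac{321956587}{164780}} = - \frac{164780}{321956587}$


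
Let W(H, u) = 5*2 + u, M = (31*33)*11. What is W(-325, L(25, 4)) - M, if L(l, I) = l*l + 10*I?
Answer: -10578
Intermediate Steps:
L(l, I) = l² + 10*I
M = 11253 (M = 1023*11 = 11253)
W(H, u) = 10 + u
W(-325, L(25, 4)) - M = (10 + (25² + 10*4)) - 1*11253 = (10 + (625 + 40)) - 11253 = (10 + 665) - 11253 = 675 - 11253 = -10578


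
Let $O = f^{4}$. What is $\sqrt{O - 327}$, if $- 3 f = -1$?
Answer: $\frac{i \sqrt{26486}}{9} \approx 18.083 i$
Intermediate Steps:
$f = \frac{1}{3}$ ($f = \left(- \frac{1}{3}\right) \left(-1\right) = \frac{1}{3} \approx 0.33333$)
$O = \frac{1}{81}$ ($O = \left(\frac{1}{3}\right)^{4} = \frac{1}{81} \approx 0.012346$)
$\sqrt{O - 327} = \sqrt{\frac{1}{81} - 327} = \sqrt{- \frac{26486}{81}} = \frac{i \sqrt{26486}}{9}$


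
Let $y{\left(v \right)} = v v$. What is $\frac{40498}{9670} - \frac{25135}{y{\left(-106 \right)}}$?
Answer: $\frac{105990039}{54326060} \approx 1.951$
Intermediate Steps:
$y{\left(v \right)} = v^{2}$
$\frac{40498}{9670} - \frac{25135}{y{\left(-106 \right)}} = \frac{40498}{9670} - \frac{25135}{\left(-106\right)^{2}} = 40498 \cdot \frac{1}{9670} - \frac{25135}{11236} = \frac{20249}{4835} - \frac{25135}{11236} = \frac{105990039}{54326060}$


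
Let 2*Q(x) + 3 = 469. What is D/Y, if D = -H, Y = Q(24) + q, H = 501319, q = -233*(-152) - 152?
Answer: -71617/5071 ≈ -14.123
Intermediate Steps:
q = 35264 (q = 35416 - 152 = 35264)
Q(x) = 233 (Q(x) = -3/2 + (1/2)*469 = -3/2 + 469/2 = 233)
Y = 35497 (Y = 233 + 35264 = 35497)
D = -501319 (D = -1*501319 = -501319)
D/Y = -501319/35497 = -501319*1/35497 = -71617/5071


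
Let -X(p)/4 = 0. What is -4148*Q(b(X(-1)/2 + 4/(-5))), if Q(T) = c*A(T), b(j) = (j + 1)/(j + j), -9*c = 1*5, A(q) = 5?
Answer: 103700/9 ≈ 11522.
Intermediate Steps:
c = -5/9 ≈ -0.55556
X(p) = 0 (X(p) = -4*0 = 0)
b(j) = (1 + j)/(2*j) (b(j) = (1 + j)/((2*j)) = (1 + j)*(1/(2*j)) = (1 + j)/(2*j))
Q(T) = -25/9 (Q(T) = -5/9*5 = -25/9)
-4148*Q(b(X(-1)/2 + 4/(-5))) = -4148*(-25/9) = 103700/9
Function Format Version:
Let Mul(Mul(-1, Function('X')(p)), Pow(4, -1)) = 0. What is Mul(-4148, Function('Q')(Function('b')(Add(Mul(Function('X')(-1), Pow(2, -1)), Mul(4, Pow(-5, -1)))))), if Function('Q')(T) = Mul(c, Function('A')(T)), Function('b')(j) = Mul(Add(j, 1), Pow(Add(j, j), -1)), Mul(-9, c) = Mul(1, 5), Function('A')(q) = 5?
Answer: Rational(103700, 9) ≈ 11522.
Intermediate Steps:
c = Rational(-5, 9) (c = Mul(Rational(-1, 9), Mul(1, 5)) = Mul(Rational(-1, 9), 5) = Rational(-5, 9) ≈ -0.55556)
Function('X')(p) = 0 (Function('X')(p) = Mul(-4, 0) = 0)
Function('b')(j) = Mul(Rational(1, 2), Pow(j, -1), Add(1, j)) (Function('b')(j) = Mul(Add(1, j), Pow(Mul(2, j), -1)) = Mul(Add(1, j), Mul(Rational(1, 2), Pow(j, -1))) = Mul(Rational(1, 2), Pow(j, -1), Add(1, j)))
Function('Q')(T) = Rational(-25, 9) (Function('Q')(T) = Mul(Rational(-5, 9), 5) = Rational(-25, 9))
Mul(-4148, Function('Q')(Function('b')(Add(Mul(Function('X')(-1), Pow(2, -1)), Mul(4, Pow(-5, -1)))))) = Mul(-4148, Rational(-25, 9)) = Rational(103700, 9)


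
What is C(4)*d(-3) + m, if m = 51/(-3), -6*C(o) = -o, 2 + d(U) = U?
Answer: -61/3 ≈ -20.333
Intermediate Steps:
d(U) = -2 + U
C(o) = o/6 (C(o) = -(-1)*o/6 = o/6)
m = -17 (m = 51*(-⅓) = -17)
C(4)*d(-3) + m = ((⅙)*4)*(-2 - 3) - 17 = (⅔)*(-5) - 17 = -10/3 - 17 = -61/3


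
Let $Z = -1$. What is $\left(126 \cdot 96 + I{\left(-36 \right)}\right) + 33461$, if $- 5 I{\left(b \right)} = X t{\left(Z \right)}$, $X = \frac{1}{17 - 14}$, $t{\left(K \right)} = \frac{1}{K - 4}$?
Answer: $\frac{3416776}{75} \approx 45557.0$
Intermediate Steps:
$t{\left(K \right)} = \frac{1}{-4 + K}$
$X = \frac{1}{3} \approx 0.33333$
$I{\left(b \right)} = \frac{1}{75}$ ($I{\left(b \right)} = - \frac{\frac{1}{3} \frac{1}{-4 - 1}}{5} = - \frac{\frac{1}{3} \frac{1}{-5}}{5} = - \frac{\frac{1}{3} \left(- \frac{1}{5}\right)}{5} = \left(- \frac{1}{5}\right) \left(- \frac{1}{15}\right) = \frac{1}{75}$)
$\left(126 \cdot 96 + I{\left(-36 \right)}\right) + 33461 = \left(126 \cdot 96 + \frac{1}{75}\right) + 33461 = \left(12096 + \frac{1}{75}\right) + 33461 = \frac{907201}{75} + 33461 = \frac{3416776}{75}$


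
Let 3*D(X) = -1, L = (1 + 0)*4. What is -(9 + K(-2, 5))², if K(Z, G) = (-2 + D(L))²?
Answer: -16900/81 ≈ -208.64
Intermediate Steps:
L = 4 (L = 1*4 = 4)
D(X) = -⅓ (D(X) = (⅓)*(-1) = -⅓)
K(Z, G) = 49/9 (K(Z, G) = (-2 - ⅓)² = (-7/3)² = 49/9)
-(9 + K(-2, 5))² = -(9 + 49/9)² = -(130/9)² = -1*16900/81 = -16900/81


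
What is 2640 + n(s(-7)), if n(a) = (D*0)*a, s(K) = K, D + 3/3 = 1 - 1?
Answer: 2640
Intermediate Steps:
D = -1 (D = -1 + (1 - 1) = -1 + 0 = -1)
n(a) = 0 (n(a) = (-1*0)*a = 0*a = 0)
2640 + n(s(-7)) = 2640 + 0 = 2640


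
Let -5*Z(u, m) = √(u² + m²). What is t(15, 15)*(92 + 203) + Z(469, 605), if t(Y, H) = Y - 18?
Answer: -885 - √585986/5 ≈ -1038.1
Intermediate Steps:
t(Y, H) = -18 + Y
Z(u, m) = -√(m² + u²)/5 (Z(u, m) = -√(u² + m²)/5 = -√(m² + u²)/5)
t(15, 15)*(92 + 203) + Z(469, 605) = (-18 + 15)*(92 + 203) - √(605² + 469²)/5 = -3*295 - √(366025 + 219961)/5 = -885 - √585986/5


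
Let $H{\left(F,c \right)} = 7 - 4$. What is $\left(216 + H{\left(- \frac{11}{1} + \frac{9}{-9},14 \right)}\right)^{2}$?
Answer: $47961$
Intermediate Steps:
$H{\left(F,c \right)} = 3$
$\left(216 + H{\left(- \frac{11}{1} + \frac{9}{-9},14 \right)}\right)^{2} = \left(216 + 3\right)^{2} = 219^{2} = 47961$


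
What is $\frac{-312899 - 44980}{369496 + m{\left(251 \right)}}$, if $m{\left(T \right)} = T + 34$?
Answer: $- \frac{357879}{369781} \approx -0.96781$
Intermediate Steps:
$m{\left(T \right)} = 34 + T$
$\frac{-312899 - 44980}{369496 + m{\left(251 \right)}} = \frac{-312899 - 44980}{369496 + \left(34 + 251\right)} = - \frac{357879}{369496 + 285} = - \frac{357879}{369781}$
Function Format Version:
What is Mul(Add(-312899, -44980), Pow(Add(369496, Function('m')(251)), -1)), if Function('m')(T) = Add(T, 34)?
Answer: Rational(-357879, 369781) ≈ -0.96781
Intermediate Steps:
Function('m')(T) = Add(34, T)
Mul(Add(-312899, -44980), Pow(Add(369496, Function('m')(251)), -1)) = Mul(Add(-312899, -44980), Pow(Add(369496, Add(34, 251)), -1)) = Mul(-357879, Pow(Add(369496, 285), -1)) = Mul(-357879, Pow(369781, -1)) = Mul(-357879, Rational(1, 369781)) = Rational(-357879, 369781)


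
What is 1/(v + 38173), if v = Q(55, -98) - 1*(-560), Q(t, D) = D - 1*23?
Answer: 1/38612 ≈ 2.5899e-5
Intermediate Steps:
Q(t, D) = -23 + D (Q(t, D) = D - 23 = -23 + D)
v = 439 (v = (-23 - 98) - 1*(-560) = -121 + 560 = 439)
1/(v + 38173) = 1/(439 + 38173) = 1/38612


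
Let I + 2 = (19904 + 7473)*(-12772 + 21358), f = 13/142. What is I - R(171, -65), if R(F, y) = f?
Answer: 33378366627/142 ≈ 2.3506e+8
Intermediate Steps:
f = 13/142 (f = 13*(1/142) = 13/142 ≈ 0.091549)
R(F, y) = 13/142
I = 235058920 (I = -2 + (19904 + 7473)*(-12772 + 21358) = -2 + 27377*8586 = -2 + 235058922 = 235058920)
I - R(171, -65) = 235058920 - 1*13/142 = 235058920 - 13/142 = 33378366627/142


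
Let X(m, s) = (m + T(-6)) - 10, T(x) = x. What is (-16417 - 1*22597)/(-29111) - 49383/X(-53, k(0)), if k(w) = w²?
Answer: 480093493/669553 ≈ 717.04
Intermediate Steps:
X(m, s) = -16 + m (X(m, s) = (m - 6) - 10 = (-6 + m) - 10 = -16 + m)
(-16417 - 1*22597)/(-29111) - 49383/X(-53, k(0)) = (-16417 - 1*22597)/(-29111) - 49383/(-16 - 53) = (-16417 - 22597)*(-1/29111) - 49383/(-69) = -39014*(-1/29111) - 49383*(-1/69) = 39014/29111 + 16461/23 = 480093493/669553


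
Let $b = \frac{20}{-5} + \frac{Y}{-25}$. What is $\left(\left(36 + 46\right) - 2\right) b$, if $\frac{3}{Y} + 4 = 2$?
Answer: $- \frac{1576}{5} \approx -315.2$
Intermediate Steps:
$Y = - \frac{3}{2}$ ($Y = \frac{3}{-4 + 2} = \frac{3}{-2} = 3 \left(- \frac{1}{2}\right) = - \frac{3}{2} \approx -1.5$)
$b = - \frac{197}{50}$ ($b = \frac{20}{-5} - \frac{3}{2 \left(-25\right)} = 20 \left(- \frac{1}{5}\right) - - \frac{3}{50} = -4 + \frac{3}{50} = - \frac{197}{50} \approx -3.94$)
$\left(\left(36 + 46\right) - 2\right) b = \left(\left(36 + 46\right) - 2\right) \left(- \frac{197}{50}\right) = \left(82 - 2\right) \left(- \frac{197}{50}\right) = 80 \left(- \frac{197}{50}\right) = - \frac{1576}{5}$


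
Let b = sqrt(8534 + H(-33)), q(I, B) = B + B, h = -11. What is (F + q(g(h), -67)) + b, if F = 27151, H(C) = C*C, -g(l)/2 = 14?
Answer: 27017 + sqrt(9623) ≈ 27115.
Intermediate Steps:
g(l) = -28 (g(l) = -2*14 = -28)
H(C) = C**2
q(I, B) = 2*B
b = sqrt(9623) (b = sqrt(8534 + (-33)**2) = sqrt(8534 + 1089) = sqrt(9623) ≈ 98.097)
(F + q(g(h), -67)) + b = (27151 + 2*(-67)) + sqrt(9623) = (27151 - 134) + sqrt(9623) = 27017 + sqrt(9623)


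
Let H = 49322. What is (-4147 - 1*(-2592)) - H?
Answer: -50877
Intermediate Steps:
(-4147 - 1*(-2592)) - H = (-4147 - 1*(-2592)) - 1*49322 = (-4147 + 2592) - 49322 = -1555 - 49322 = -50877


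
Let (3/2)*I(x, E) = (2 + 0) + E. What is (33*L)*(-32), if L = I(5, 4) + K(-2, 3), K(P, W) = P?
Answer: -2112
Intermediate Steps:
I(x, E) = 4/3 + 2*E/3 (I(x, E) = 2*((2 + 0) + E)/3 = 2*(2 + E)/3 = 4/3 + 2*E/3)
L = 2 (L = (4/3 + (⅔)*4) - 2 = (4/3 + 8/3) - 2 = 4 - 2 = 2)
(33*L)*(-32) = (33*2)*(-32) = 66*(-32) = -2112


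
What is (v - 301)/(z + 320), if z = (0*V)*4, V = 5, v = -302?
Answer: -603/320 ≈ -1.8844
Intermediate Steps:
z = 0 (z = (0*5)*4 = 0*4 = 0)
(v - 301)/(z + 320) = (-302 - 301)/(0 + 320) = -603/320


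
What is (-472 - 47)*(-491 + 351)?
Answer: 72660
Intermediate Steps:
(-472 - 47)*(-491 + 351) = -519*(-140) = 72660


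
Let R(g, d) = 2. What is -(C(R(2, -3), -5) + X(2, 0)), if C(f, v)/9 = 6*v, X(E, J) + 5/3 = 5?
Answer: 800/3 ≈ 266.67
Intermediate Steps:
X(E, J) = 10/3 (X(E, J) = -5/3 + 5 = 10/3)
C(f, v) = 54*v (C(f, v) = 9*(6*v) = 54*v)
-(C(R(2, -3), -5) + X(2, 0)) = -(54*(-5) + 10/3) = -(-270 + 10/3) = -1*(-800/3) = 800/3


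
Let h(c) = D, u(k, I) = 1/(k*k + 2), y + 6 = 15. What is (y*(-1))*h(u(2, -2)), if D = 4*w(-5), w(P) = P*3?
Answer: 540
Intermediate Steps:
w(P) = 3*P
y = 9 (y = -6 + 15 = 9)
u(k, I) = 1/(2 + k²) (u(k, I) = 1/(k² + 2) = 1/(2 + k²))
D = -60 (D = 4*(3*(-5)) = 4*(-15) = -60)
h(c) = -60
(y*(-1))*h(u(2, -2)) = (9*(-1))*(-60) = -9*(-60) = 540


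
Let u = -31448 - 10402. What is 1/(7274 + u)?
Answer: -1/34576 ≈ -2.8922e-5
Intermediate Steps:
u = -41850
1/(7274 + u) = 1/(7274 - 41850) = 1/(-34576) = -1/34576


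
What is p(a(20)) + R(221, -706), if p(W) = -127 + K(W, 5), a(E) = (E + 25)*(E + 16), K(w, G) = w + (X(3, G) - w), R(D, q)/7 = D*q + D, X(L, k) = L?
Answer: -1090759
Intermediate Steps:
R(D, q) = 7*D + 7*D*q (R(D, q) = 7*(D*q + D) = 7*(D + D*q) = 7*D + 7*D*q)
K(w, G) = 3 (K(w, G) = w + (3 - w) = 3)
a(E) = (16 + E)*(25 + E) (a(E) = (25 + E)*(16 + E) = (16 + E)*(25 + E))
p(W) = -124 (p(W) = -127 + 3 = -124)
p(a(20)) + R(221, -706) = -124 + 7*221*(1 - 706) = -124 + 7*221*(-705) = -124 - 1090635 = -1090759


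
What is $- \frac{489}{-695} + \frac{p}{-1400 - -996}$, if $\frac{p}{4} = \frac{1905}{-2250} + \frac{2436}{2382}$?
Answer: $\frac{586766131}{836022450} \approx 0.70185$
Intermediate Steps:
$p = \frac{20962}{29775}$ ($p = 4 \left(\frac{1905}{-2250} + \frac{2436}{2382}\right) = 4 \left(1905 \left(- \frac{1}{2250}\right) + 2436 \cdot \frac{1}{2382}\right) = 4 \left(- \frac{127}{150} + \frac{406}{397}\right) = 4 \cdot \frac{10481}{59550} = \frac{20962}{29775} \approx 0.70401$)
$- \frac{489}{-695} + \frac{p}{-1400 - -996} = - \frac{489}{-695} + \frac{20962}{29775 \left(-1400 - -996\right)} = \left(-489\right) \left(- \frac{1}{695}\right) + \frac{20962}{29775 \left(-1400 + 996\right)} = \frac{489}{695} + \frac{20962}{29775 \left(-404\right)} = \frac{489}{695} + \frac{20962}{29775} \left(- \frac{1}{404}\right) = \frac{489}{695} - \frac{10481}{6014550} = \frac{586766131}{836022450}$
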